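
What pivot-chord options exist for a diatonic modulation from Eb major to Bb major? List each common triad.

Triads in Eb major: Eb (I), Fm (ii), Gm (iii), Ab (IV), Bb (V), Cm (vi), Ddim (vii°).
Triads in Bb major: Bb (I), Cm (ii), Dm (iii), Eb (IV), F (V), Gm (vi), Adim (vii°).
Shared triads with their functions: Eb (I in Eb major, IV in Bb major); Gm (iii in Eb major, vi in Bb major); Bb (V in Eb major, I in Bb major); Cm (vi in Eb major, ii in Bb major).

Eb, Gm, Bb, Cm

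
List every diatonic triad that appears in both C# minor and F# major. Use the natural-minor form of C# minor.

G#m, B

Triads in C# minor (natural minor): C#m (i), D#dim (ii°), E (III), F#m (iv), G#m (v), A (VI), B (VII).
Triads in F# major: F# (I), G#m (ii), A#m (iii), B (IV), C# (V), D#m (vi), E#dim (vii°).
Shared triads with their functions: G#m (v in C# minor, ii in F# major); B (VII in C# minor, IV in F# major).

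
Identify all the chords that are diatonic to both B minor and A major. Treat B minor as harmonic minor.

Bm

Triads in B minor (harmonic minor): Bm (i), C#dim (ii°), Daug (III+), Em (iv), F# (V), G (VI), A#dim (vii°).
Triads in A major: A (I), Bm (ii), C#m (iii), D (IV), E (V), F#m (vi), G#dim (vii°).
Shared triads with their functions: Bm (i in B minor, ii in A major).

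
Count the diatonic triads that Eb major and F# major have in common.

0

Diatonic triads of Eb major: Eb (I), Fm (ii), Gm (iii), Ab (IV), Bb (V), Cm (vi), Ddim (vii°).
Diatonic triads of F# major: F# (I), G#m (ii), A#m (iii), B (IV), C# (V), D#m (vi), E#dim (vii°).
No triad has the same root and quality in both keys.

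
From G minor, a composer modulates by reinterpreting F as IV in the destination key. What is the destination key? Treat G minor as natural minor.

The numeral IV denotes a major triad on scale degree 4. With F on degree 4, the tonic of the new key is C.
Degree 4 carries a major triad in major keys, so the destination is C major.
Check: the diatonic triads of C major are C (I), Dm (ii), Em (iii), F (IV), G (V), Am (vi), Bdim (vii°) — F is indeed IV.

C major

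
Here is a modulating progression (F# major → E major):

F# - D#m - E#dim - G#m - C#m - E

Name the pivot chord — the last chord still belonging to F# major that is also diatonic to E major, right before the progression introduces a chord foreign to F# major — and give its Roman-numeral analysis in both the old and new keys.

Chords diatonic to F# major: F#, G#m, A#m, B, C#, D#m, E#dim.
Reading the progression, the first chord not in that set is C#m, so the modulation leaves F# major there.
The chord immediately before C#m is G#m, which is diatonic to both keys: ii in F# major and iii in E major.

G#m — ii in F# major, iii in E major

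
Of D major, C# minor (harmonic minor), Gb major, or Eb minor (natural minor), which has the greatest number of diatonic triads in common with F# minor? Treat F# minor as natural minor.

D major

Triads of F# minor (natural minor): F# minor (i), G# diminished (ii°), A major (III), B minor (iv), C# minor (v), D major (VI), E major (VII).
D major shares 4: F#m, A, Bm, D.
C# minor (harmonic minor) shares 3: F#m, A, C#m.
Gb major shares 0: none.
Eb minor (natural minor) shares 0: none.
The most common triads (4) are shared with D major.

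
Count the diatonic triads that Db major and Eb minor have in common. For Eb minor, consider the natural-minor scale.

Diatonic triads of Db major: Db major (I), Eb minor (ii), F minor (iii), Gb major (IV), Ab major (V), Bb minor (vi), C diminished (vii°).
Diatonic triads of Eb minor (natural minor): Eb minor (i), F diminished (ii°), Gb major (III), Ab minor (iv), Bb minor (v), Cb major (VI), Db major (VII).
Matching root and quality in both lists: Db major, Eb minor, Gb major, Bb minor.
That gives 4 common triads.

4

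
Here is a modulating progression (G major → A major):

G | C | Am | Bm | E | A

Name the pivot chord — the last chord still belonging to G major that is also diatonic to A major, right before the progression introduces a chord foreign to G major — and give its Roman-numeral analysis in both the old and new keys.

Chords diatonic to G major: G, Am, Bm, C, D, Em, F#dim.
Reading the progression, the first chord not in that set is E, so the modulation leaves G major there.
The chord immediately before E is Bm, which is diatonic to both keys: iii in G major and ii in A major.

Bm — iii in G major, ii in A major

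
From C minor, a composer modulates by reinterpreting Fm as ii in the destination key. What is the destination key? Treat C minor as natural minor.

The numeral ii denotes a minor triad on scale degree 2. With F on degree 2, the tonic of the new key is E♭.
Degree 2 carries a minor triad in major keys, so the destination is E♭ major.
Check: the diatonic triads of E♭ major are E♭ (I), Fm (ii), Gm (iii), A♭ (IV), B♭ (V), Cm (vi), Ddim (vii°) — Fm is indeed ii.

E♭ major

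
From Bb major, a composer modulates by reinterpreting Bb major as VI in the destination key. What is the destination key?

The numeral VI denotes a major triad on scale degree 6. With Bb on degree 6, the tonic of the new key is D.
Degree 6 carries a major triad in minor keys, so the destination is D minor.
Check: the diatonic triads of D minor (natural minor) are Dm (i), Edim (ii°), F (III), Gm (iv), Am (v), Bb (VI), C (VII) — Bb major is indeed VI.

D minor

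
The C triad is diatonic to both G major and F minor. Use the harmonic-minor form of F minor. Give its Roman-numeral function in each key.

The scale of G major is G A B C D E F#; C is degree 4, and the triad built there (C-E-G) is major, so it is IV.
The scale of F minor (harmonic minor) is F G Ab Bb C Db E; C is degree 5, and the triad built there (C-E-G) is major, so it is V.

IV in G major; V in F minor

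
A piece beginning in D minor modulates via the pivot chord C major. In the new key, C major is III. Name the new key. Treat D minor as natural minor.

The numeral III denotes a major triad on scale degree 3. With C on degree 3, the tonic of the new key is A.
Degree 3 carries a major triad in natural-minor keys, so the destination is A minor.
Check: the diatonic triads of A minor (natural minor) are Am (i), Bdim (ii°), C (III), Dm (iv), Em (v), F (VI), G (VII) — C major is indeed III.

A minor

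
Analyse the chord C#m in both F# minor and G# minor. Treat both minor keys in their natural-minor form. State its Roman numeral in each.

The scale of F# minor (natural minor) is F# G# A B C# D E; C# is degree 5, and the triad built there (C#-E-G#) is minor, so it is v.
The scale of G# minor (natural minor) is G# A# B C# D# E F#; C# is degree 4, and the triad built there (C#-E-G#) is minor, so it is iv.

v in F# minor; iv in G# minor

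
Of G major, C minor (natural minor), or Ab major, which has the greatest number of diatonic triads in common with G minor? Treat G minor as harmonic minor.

C minor

Triads of G minor (harmonic minor): G minor (i), A diminished (ii°), Bb augmented (III+), C minor (iv), D major (V), Eb major (VI), F# diminished (vii°).
G major shares 2: D, F#dim.
C minor (natural minor) shares 3: Gm, Cm, Eb.
Ab major shares 2: Cm, Eb.
The most common triads (3) are shared with C minor.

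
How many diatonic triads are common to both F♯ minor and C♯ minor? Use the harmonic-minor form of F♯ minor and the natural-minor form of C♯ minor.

Diatonic triads of F♯ minor (harmonic minor): F♯m (i), G♯dim (ii°), Aaug (III+), Bm (iv), C♯ (V), D (VI), E♯dim (vii°).
Diatonic triads of C♯ minor (natural minor): C♯m (i), D♯dim (ii°), E (III), F♯m (iv), G♯m (v), A (VI), B (VII).
Matching root and quality in both lists: F♯m.
That gives 1 common triad.

1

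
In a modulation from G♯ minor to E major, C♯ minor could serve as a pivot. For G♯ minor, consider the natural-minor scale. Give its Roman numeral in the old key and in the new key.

iv in G♯ minor; vi in E major

The scale of G♯ minor (natural minor) is G♯ A♯ B C♯ D♯ E F♯; C♯ is degree 4, and the triad built there (C♯-E-G♯) is minor, so it is iv.
The scale of E major is E F♯ G♯ A B C♯ D♯; C♯ is degree 6, and the triad built there (C♯-E-G♯) is minor, so it is vi.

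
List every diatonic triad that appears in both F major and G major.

Am, C

Triads in F major: F major (I), G minor (ii), A minor (iii), Bb major (IV), C major (V), D minor (vi), E diminished (vii°).
Triads in G major: G major (I), A minor (ii), B minor (iii), C major (IV), D major (V), E minor (vi), F# diminished (vii°).
Shared triads with their functions: A minor (iii in F major, ii in G major); C major (V in F major, IV in G major).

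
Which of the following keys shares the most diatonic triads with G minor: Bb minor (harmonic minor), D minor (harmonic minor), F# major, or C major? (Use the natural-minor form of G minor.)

D minor

Triads of G minor (natural minor): G minor (i), A diminished (ii°), Bb major (III), C minor (iv), D minor (v), Eb major (VI), F major (VII).
Bb minor (harmonic minor) shares 2: Adim, F.
D minor (harmonic minor) shares 3: Gm, Bb, Dm.
F# major shares 0: none.
C major shares 2: Dm, F.
The most common triads (3) are shared with D minor.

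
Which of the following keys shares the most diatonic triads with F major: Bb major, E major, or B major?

Bb major

Triads of F major: F major (I), G minor (ii), A minor (iii), Bb major (IV), C major (V), D minor (vi), E diminished (vii°).
Bb major shares 4: F, Gm, Bb, Dm.
E major shares 0: none.
B major shares 0: none.
The most common triads (4) are shared with Bb major.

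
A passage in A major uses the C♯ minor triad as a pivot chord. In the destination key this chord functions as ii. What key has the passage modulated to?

B major

The numeral ii denotes a minor triad on scale degree 2. With C♯ on degree 2, the tonic of the new key is B.
Degree 2 carries a minor triad in major keys, so the destination is B major.
Check: the diatonic triads of B major are B (I), C♯m (ii), D♯m (iii), E (IV), F♯ (V), G♯m (vi), A♯dim (vii°) — C♯ minor is indeed ii.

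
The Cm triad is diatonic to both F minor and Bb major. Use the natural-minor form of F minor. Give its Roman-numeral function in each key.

The scale of F minor (natural minor) is F G Ab Bb C Db Eb; C is degree 5, and the triad built there (C-Eb-G) is minor, so it is v.
The scale of Bb major is Bb C D Eb F G A; C is degree 2, and the triad built there (C-Eb-G) is minor, so it is ii.

v in F minor; ii in Bb major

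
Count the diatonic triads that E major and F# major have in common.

2

Diatonic triads of E major: E major (I), F# minor (ii), G# minor (iii), A major (IV), B major (V), C# minor (vi), D# diminished (vii°).
Diatonic triads of F# major: F# major (I), G# minor (ii), A# minor (iii), B major (IV), C# major (V), D# minor (vi), E# diminished (vii°).
Matching root and quality in both lists: G# minor, B major.
That gives 2 common triads.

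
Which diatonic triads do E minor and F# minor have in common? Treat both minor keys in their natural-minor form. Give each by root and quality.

Triads in E minor (natural minor): E minor (i), F# diminished (ii°), G major (III), A minor (iv), B minor (v), C major (VI), D major (VII).
Triads in F# minor (natural minor): F# minor (i), G# diminished (ii°), A major (III), B minor (iv), C# minor (v), D major (VI), E major (VII).
Shared triads with their functions: B minor (v in E minor, iv in F# minor); D major (VII in E minor, VI in F# minor).

Bm, D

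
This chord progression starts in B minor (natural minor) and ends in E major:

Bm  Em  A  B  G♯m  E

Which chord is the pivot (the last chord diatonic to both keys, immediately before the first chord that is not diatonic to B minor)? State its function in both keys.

A — VII in B minor, IV in E major

Chords diatonic to B minor: Bm, C♯dim, D, Em, F♯m, G, A.
Reading the progression, the first chord not in that set is B, so the modulation leaves B minor there.
The chord immediately before B is A, which is diatonic to both keys: VII in B minor and IV in E major.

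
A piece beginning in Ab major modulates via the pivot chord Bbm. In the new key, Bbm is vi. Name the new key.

The numeral vi denotes a minor triad on scale degree 6. With Bb on degree 6, the tonic of the new key is Db.
Degree 6 carries a minor triad in major keys, so the destination is Db major.
Check: the diatonic triads of Db major are Db (I), Ebm (ii), Fm (iii), Gb (IV), Ab (V), Bbm (vi), Cdim (vii°) — Bbm is indeed vi.

Db major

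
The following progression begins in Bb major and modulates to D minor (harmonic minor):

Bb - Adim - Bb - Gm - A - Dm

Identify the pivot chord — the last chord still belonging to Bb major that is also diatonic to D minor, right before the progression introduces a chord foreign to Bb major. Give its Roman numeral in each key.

Gm — vi in Bb major, iv in D minor

Chords diatonic to Bb major: Bb, Cm, Dm, Eb, F, Gm, Adim.
Reading the progression, the first chord not in that set is A, so the modulation leaves Bb major there.
The chord immediately before A is Gm, which is diatonic to both keys: vi in Bb major and iv in D minor.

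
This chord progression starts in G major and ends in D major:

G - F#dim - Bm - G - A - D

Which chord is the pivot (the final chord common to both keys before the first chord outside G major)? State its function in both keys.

G — I in G major, IV in D major

Chords diatonic to G major: G, Am, Bm, C, D, Em, F#dim.
Reading the progression, the first chord not in that set is A, so the modulation leaves G major there.
The chord immediately before A is G, which is diatonic to both keys: I in G major and IV in D major.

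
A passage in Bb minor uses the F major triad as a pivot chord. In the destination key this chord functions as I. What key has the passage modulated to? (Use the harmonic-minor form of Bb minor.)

The numeral I denotes a major triad on scale degree 1. With F on degree 1, the tonic of the new key is F.
Degree 1 carries a major triad in major keys, so the destination is F major.
Check: the diatonic triads of F major are F (I), Gm (ii), Am (iii), Bb (IV), C (V), Dm (vi), Edim (vii°) — F major is indeed I.

F major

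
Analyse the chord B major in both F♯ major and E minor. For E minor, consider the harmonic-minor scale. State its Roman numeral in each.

IV in F♯ major; V in E minor

The scale of F♯ major is F♯ G♯ A♯ B C♯ D♯ E♯; B is degree 4, and the triad built there (B-D♯-F♯) is major, so it is IV.
The scale of E minor (harmonic minor) is E F♯ G A B C D♯; B is degree 5, and the triad built there (B-D♯-F♯) is major, so it is V.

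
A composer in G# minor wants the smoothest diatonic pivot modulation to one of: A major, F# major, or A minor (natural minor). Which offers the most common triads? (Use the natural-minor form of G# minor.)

F# major

Triads of G# minor (natural minor): G# minor (i), A# diminished (ii°), B major (III), C# minor (iv), D# minor (v), E major (VI), F# major (VII).
A major shares 2: C#m, E.
F# major shares 4: G#m, B, D#m, F#.
A minor (natural minor) shares 0: none.
The most common triads (4) are shared with F# major.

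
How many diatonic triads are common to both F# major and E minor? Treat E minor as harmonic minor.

Diatonic triads of F# major: F# (I), G#m (ii), A#m (iii), B (IV), C# (V), D#m (vi), E#dim (vii°).
Diatonic triads of E minor (harmonic minor): Em (i), F#dim (ii°), Gaug (III+), Am (iv), B (V), C (VI), D#dim (vii°).
Matching root and quality in both lists: B.
That gives 1 common triad.

1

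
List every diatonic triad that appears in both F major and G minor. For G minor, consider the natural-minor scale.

F, Gm, B♭, Dm

Triads in F major: F (I), Gm (ii), Am (iii), B♭ (IV), C (V), Dm (vi), Edim (vii°).
Triads in G minor (natural minor): Gm (i), Adim (ii°), B♭ (III), Cm (iv), Dm (v), E♭ (VI), F (VII).
Shared triads with their functions: F (I in F major, VII in G minor); Gm (ii in F major, i in G minor); B♭ (IV in F major, III in G minor); Dm (vi in F major, v in G minor).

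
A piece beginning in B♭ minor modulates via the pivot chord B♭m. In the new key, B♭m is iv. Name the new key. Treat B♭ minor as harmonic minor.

F minor

The numeral iv denotes a minor triad on scale degree 4. With B♭ on degree 4, the tonic of the new key is F.
Degree 4 carries a minor triad in minor keys, so the destination is F minor.
Check: the diatonic triads of F minor (natural minor) are Fm (i), Gdim (ii°), A♭ (III), B♭m (iv), Cm (v), D♭ (VI), E♭ (VII) — B♭m is indeed iv.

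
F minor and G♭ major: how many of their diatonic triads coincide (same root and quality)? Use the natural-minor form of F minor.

Diatonic triads of F minor (natural minor): Fm (i), Gdim (ii°), A♭ (III), B♭m (iv), Cm (v), D♭ (VI), E♭ (VII).
Diatonic triads of G♭ major: G♭ (I), A♭m (ii), B♭m (iii), C♭ (IV), D♭ (V), E♭m (vi), Fdim (vii°).
Matching root and quality in both lists: B♭m, D♭.
That gives 2 common triads.

2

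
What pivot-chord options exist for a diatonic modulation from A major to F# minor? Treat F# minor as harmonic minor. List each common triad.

Bm, D, F#m, G#dim

Triads in A major: A (I), Bm (ii), C#m (iii), D (IV), E (V), F#m (vi), G#dim (vii°).
Triads in F# minor (harmonic minor): F#m (i), G#dim (ii°), Aaug (III+), Bm (iv), C# (V), D (VI), E#dim (vii°).
Shared triads with their functions: Bm (ii in A major, iv in F# minor); D (IV in A major, VI in F# minor); F#m (vi in A major, i in F# minor); G#dim (vii° in A major, ii° in F# minor).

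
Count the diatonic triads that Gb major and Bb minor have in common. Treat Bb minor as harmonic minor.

3

Diatonic triads of Gb major: Gb (I), Abm (ii), Bbm (iii), Cb (IV), Db (V), Ebm (vi), Fdim (vii°).
Diatonic triads of Bb minor (harmonic minor): Bbm (i), Cdim (ii°), Dbaug (III+), Ebm (iv), F (V), Gb (VI), Adim (vii°).
Matching root and quality in both lists: Gb, Bbm, Ebm.
That gives 3 common triads.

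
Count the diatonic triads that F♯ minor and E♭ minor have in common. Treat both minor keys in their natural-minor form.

Diatonic triads of F♯ minor (natural minor): F♯ minor (i), G♯ diminished (ii°), A major (III), B minor (iv), C♯ minor (v), D major (VI), E major (VII).
Diatonic triads of E♭ minor (natural minor): E♭ minor (i), F diminished (ii°), G♭ major (III), A♭ minor (iv), B♭ minor (v), C♭ major (VI), D♭ major (VII).
No triad has the same root and quality in both keys.

0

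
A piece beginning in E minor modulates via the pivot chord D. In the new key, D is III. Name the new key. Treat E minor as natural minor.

The numeral III denotes a major triad on scale degree 3. With D on degree 3, the tonic of the new key is B.
Degree 3 carries a major triad in natural-minor keys, so the destination is B minor.
Check: the diatonic triads of B minor (natural minor) are Bm (i), C#dim (ii°), D (III), Em (iv), F#m (v), G (VI), A (VII) — D is indeed III.

B minor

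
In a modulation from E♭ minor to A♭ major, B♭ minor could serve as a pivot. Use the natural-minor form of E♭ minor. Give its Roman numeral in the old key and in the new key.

The scale of E♭ minor (natural minor) is E♭ F G♭ A♭ B♭ C♭ D♭; B♭ is degree 5, and the triad built there (B♭-D♭-F) is minor, so it is v.
The scale of A♭ major is A♭ B♭ C D♭ E♭ F G; B♭ is degree 2, and the triad built there (B♭-D♭-F) is minor, so it is ii.

v in E♭ minor; ii in A♭ major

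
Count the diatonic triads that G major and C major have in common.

4

Diatonic triads of G major: G (I), Am (ii), Bm (iii), C (IV), D (V), Em (vi), F#dim (vii°).
Diatonic triads of C major: C (I), Dm (ii), Em (iii), F (IV), G (V), Am (vi), Bdim (vii°).
Matching root and quality in both lists: G, Am, C, Em.
That gives 4 common triads.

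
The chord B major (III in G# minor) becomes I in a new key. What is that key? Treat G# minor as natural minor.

B major

The numeral I denotes a major triad on scale degree 1. With B on degree 1, the tonic of the new key is B.
Degree 1 carries a major triad in major keys, so the destination is B major.
Check: the diatonic triads of B major are B (I), C#m (ii), D#m (iii), E (IV), F# (V), G#m (vi), A#dim (vii°) — B major is indeed I.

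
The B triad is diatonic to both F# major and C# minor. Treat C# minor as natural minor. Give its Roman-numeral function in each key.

IV in F# major; VII in C# minor

The scale of F# major is F# G# A# B C# D# E#; B is degree 4, and the triad built there (B-D#-F#) is major, so it is IV.
The scale of C# minor (natural minor) is C# D# E F# G# A B; B is degree 7, and the triad built there (B-D#-F#) is major, so it is VII.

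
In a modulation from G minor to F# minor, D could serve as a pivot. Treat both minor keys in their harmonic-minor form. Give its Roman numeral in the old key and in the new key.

The scale of G minor (harmonic minor) is G A Bb C D Eb F#; D is degree 5, and the triad built there (D-F#-A) is major, so it is V.
The scale of F# minor (harmonic minor) is F# G# A B C# D E#; D is degree 6, and the triad built there (D-F#-A) is major, so it is VI.

V in G minor; VI in F# minor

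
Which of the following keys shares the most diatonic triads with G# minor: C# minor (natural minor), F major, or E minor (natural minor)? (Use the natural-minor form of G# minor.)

Triads of G# minor (natural minor): G# minor (i), A# diminished (ii°), B major (III), C# minor (iv), D# minor (v), E major (VI), F# major (VII).
C# minor (natural minor) shares 4: G#m, B, C#m, E.
F major shares 0: none.
E minor (natural minor) shares 0: none.
The most common triads (4) are shared with C# minor.

C# minor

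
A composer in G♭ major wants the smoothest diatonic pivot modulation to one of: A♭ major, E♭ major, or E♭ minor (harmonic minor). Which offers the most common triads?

Triads of G♭ major: G♭ major (I), A♭ minor (ii), B♭ minor (iii), C♭ major (IV), D♭ major (V), E♭ minor (vi), F diminished (vii°).
A♭ major shares 2: B♭m, D♭.
E♭ major shares 0: none.
E♭ minor (harmonic minor) shares 4: A♭m, C♭, E♭m, Fdim.
The most common triads (4) are shared with E♭ minor.

E♭ minor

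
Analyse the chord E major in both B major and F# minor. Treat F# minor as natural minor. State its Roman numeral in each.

The scale of B major is B C# D# E F# G# A#; E is degree 4, and the triad built there (E-G#-B) is major, so it is IV.
The scale of F# minor (natural minor) is F# G# A B C# D E; E is degree 7, and the triad built there (E-G#-B) is major, so it is VII.

IV in B major; VII in F# minor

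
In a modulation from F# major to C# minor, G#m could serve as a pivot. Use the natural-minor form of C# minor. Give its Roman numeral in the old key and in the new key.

ii in F# major; v in C# minor

The scale of F# major is F# G# A# B C# D# E#; G# is degree 2, and the triad built there (G#-B-D#) is minor, so it is ii.
The scale of C# minor (natural minor) is C# D# E F# G# A B; G# is degree 5, and the triad built there (G#-B-D#) is minor, so it is v.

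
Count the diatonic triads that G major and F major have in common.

2

Diatonic triads of G major: G (I), Am (ii), Bm (iii), C (IV), D (V), Em (vi), F♯dim (vii°).
Diatonic triads of F major: F (I), Gm (ii), Am (iii), B♭ (IV), C (V), Dm (vi), Edim (vii°).
Matching root and quality in both lists: Am, C.
That gives 2 common triads.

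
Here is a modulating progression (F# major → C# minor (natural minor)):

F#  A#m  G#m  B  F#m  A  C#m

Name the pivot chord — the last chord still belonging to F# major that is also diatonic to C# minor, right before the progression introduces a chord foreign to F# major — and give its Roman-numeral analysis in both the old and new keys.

B — IV in F# major, VII in C# minor

Chords diatonic to F# major: F#, G#m, A#m, B, C#, D#m, E#dim.
Reading the progression, the first chord not in that set is F#m, so the modulation leaves F# major there.
The chord immediately before F#m is B, which is diatonic to both keys: IV in F# major and VII in C# minor.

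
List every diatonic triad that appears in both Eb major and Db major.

Triads in Eb major: Eb (I), Fm (ii), Gm (iii), Ab (IV), Bb (V), Cm (vi), Ddim (vii°).
Triads in Db major: Db (I), Ebm (ii), Fm (iii), Gb (IV), Ab (V), Bbm (vi), Cdim (vii°).
Shared triads with their functions: Fm (ii in Eb major, iii in Db major); Ab (IV in Eb major, V in Db major).

Fm, Ab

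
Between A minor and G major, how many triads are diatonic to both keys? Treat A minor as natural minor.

Diatonic triads of A minor (natural minor): A minor (i), B diminished (ii°), C major (III), D minor (iv), E minor (v), F major (VI), G major (VII).
Diatonic triads of G major: G major (I), A minor (ii), B minor (iii), C major (IV), D major (V), E minor (vi), F♯ diminished (vii°).
Matching root and quality in both lists: A minor, C major, E minor, G major.
That gives 4 common triads.

4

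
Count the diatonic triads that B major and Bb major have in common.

0

Diatonic triads of B major: B (I), C#m (ii), D#m (iii), E (IV), F# (V), G#m (vi), A#dim (vii°).
Diatonic triads of Bb major: Bb (I), Cm (ii), Dm (iii), Eb (IV), F (V), Gm (vi), Adim (vii°).
No triad has the same root and quality in both keys.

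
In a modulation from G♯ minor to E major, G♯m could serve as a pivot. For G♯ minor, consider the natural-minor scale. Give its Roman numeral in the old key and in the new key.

i in G♯ minor; iii in E major

The scale of G♯ minor (natural minor) is G♯ A♯ B C♯ D♯ E F♯; G♯ is degree 1, and the triad built there (G♯-B-D♯) is minor, so it is i.
The scale of E major is E F♯ G♯ A B C♯ D♯; G♯ is degree 3, and the triad built there (G♯-B-D♯) is minor, so it is iii.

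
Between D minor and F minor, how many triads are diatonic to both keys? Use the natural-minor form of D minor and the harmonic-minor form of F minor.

2

Diatonic triads of D minor (natural minor): Dm (i), Edim (ii°), F (III), Gm (iv), Am (v), B♭ (VI), C (VII).
Diatonic triads of F minor (harmonic minor): Fm (i), Gdim (ii°), A♭aug (III+), B♭m (iv), C (V), D♭ (VI), Edim (vii°).
Matching root and quality in both lists: Edim, C.
That gives 2 common triads.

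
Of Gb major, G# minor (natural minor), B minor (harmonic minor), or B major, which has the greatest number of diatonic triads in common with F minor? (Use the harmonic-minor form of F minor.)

Gb major

Triads of F minor (harmonic minor): F minor (i), G diminished (ii°), Ab augmented (III+), Bb minor (iv), C major (V), Db major (VI), E diminished (vii°).
Gb major shares 2: Bbm, Db.
G# minor (natural minor) shares 0: none.
B minor (harmonic minor) shares 0: none.
B major shares 0: none.
The most common triads (2) are shared with Gb major.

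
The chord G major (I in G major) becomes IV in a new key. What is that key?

The numeral IV denotes a major triad on scale degree 4. With G on degree 4, the tonic of the new key is D.
Degree 4 carries a major triad in major keys, so the destination is D major.
Check: the diatonic triads of D major are D (I), Em (ii), F♯m (iii), G (IV), A (V), Bm (vi), C♯dim (vii°) — G major is indeed IV.

D major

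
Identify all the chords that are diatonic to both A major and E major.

Triads in A major: A (I), Bm (ii), C♯m (iii), D (IV), E (V), F♯m (vi), G♯dim (vii°).
Triads in E major: E (I), F♯m (ii), G♯m (iii), A (IV), B (V), C♯m (vi), D♯dim (vii°).
Shared triads with their functions: A (I in A major, IV in E major); C♯m (iii in A major, vi in E major); E (V in A major, I in E major); F♯m (vi in A major, ii in E major).

A, C♯m, E, F♯m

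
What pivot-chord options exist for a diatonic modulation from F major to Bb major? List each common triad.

F, Gm, Bb, Dm

Triads in F major: F (I), Gm (ii), Am (iii), Bb (IV), C (V), Dm (vi), Edim (vii°).
Triads in Bb major: Bb (I), Cm (ii), Dm (iii), Eb (IV), F (V), Gm (vi), Adim (vii°).
Shared triads with their functions: F (I in F major, V in Bb major); Gm (ii in F major, vi in Bb major); Bb (IV in F major, I in Bb major); Dm (vi in F major, iii in Bb major).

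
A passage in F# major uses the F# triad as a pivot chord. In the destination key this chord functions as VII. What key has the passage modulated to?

The numeral VII denotes a major triad on scale degree 7. With F# on degree 7, the tonic of the new key is G#.
Degree 7 carries a major triad in natural-minor keys, so the destination is G# minor.
Check: the diatonic triads of G# minor (natural minor) are G#m (i), A#dim (ii°), B (III), C#m (iv), D#m (v), E (VI), F# (VII) — F# is indeed VII.

G# minor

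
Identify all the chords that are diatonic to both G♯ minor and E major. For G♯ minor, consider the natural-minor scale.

Triads in G♯ minor (natural minor): G♯ minor (i), A♯ diminished (ii°), B major (III), C♯ minor (iv), D♯ minor (v), E major (VI), F♯ major (VII).
Triads in E major: E major (I), F♯ minor (ii), G♯ minor (iii), A major (IV), B major (V), C♯ minor (vi), D♯ diminished (vii°).
Shared triads with their functions: G♯ minor (i in G♯ minor, iii in E major); B major (III in G♯ minor, V in E major); C♯ minor (iv in G♯ minor, vi in E major); E major (VI in G♯ minor, I in E major).

G♯m, B, C♯m, E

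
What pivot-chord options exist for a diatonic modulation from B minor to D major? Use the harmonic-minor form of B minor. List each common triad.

Triads in B minor (harmonic minor): B minor (i), C# diminished (ii°), D augmented (III+), E minor (iv), F# major (V), G major (VI), A# diminished (vii°).
Triads in D major: D major (I), E minor (ii), F# minor (iii), G major (IV), A major (V), B minor (vi), C# diminished (vii°).
Shared triads with their functions: B minor (i in B minor, vi in D major); C# diminished (ii° in B minor, vii° in D major); E minor (iv in B minor, ii in D major); G major (VI in B minor, IV in D major).

Bm, C#dim, Em, G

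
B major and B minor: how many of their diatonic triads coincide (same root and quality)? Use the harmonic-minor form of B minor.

Diatonic triads of B major: B (I), C#m (ii), D#m (iii), E (IV), F# (V), G#m (vi), A#dim (vii°).
Diatonic triads of B minor (harmonic minor): Bm (i), C#dim (ii°), Daug (III+), Em (iv), F# (V), G (VI), A#dim (vii°).
Matching root and quality in both lists: F#, A#dim.
That gives 2 common triads.

2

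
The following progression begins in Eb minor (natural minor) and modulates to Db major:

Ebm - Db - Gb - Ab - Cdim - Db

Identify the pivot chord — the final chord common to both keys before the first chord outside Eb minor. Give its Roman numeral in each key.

Gb — III in Eb minor, IV in Db major

Chords diatonic to Eb minor: Ebm, Fdim, Gb, Abm, Bbm, Cb, Db.
Reading the progression, the first chord not in that set is Ab, so the modulation leaves Eb minor there.
The chord immediately before Ab is Gb, which is diatonic to both keys: III in Eb minor and IV in Db major.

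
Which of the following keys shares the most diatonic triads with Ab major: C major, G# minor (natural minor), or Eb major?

Triads of Ab major: Ab major (I), Bb minor (ii), C minor (iii), Db major (IV), Eb major (V), F minor (vi), G diminished (vii°).
C major shares 0: none.
G# minor (natural minor) shares 0: none.
Eb major shares 4: Ab, Cm, Eb, Fm.
The most common triads (4) are shared with Eb major.

Eb major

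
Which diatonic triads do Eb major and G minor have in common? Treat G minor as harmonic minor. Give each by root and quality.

Triads in Eb major: Eb (I), Fm (ii), Gm (iii), Ab (IV), Bb (V), Cm (vi), Ddim (vii°).
Triads in G minor (harmonic minor): Gm (i), Adim (ii°), Bbaug (III+), Cm (iv), D (V), Eb (VI), F#dim (vii°).
Shared triads with their functions: Eb (I in Eb major, VI in G minor); Gm (iii in Eb major, i in G minor); Cm (vi in Eb major, iv in G minor).

Eb, Gm, Cm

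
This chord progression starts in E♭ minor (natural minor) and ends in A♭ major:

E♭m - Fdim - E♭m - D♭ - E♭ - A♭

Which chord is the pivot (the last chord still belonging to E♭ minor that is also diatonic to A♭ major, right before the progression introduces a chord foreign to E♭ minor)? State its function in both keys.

D♭ — VII in E♭ minor, IV in A♭ major

Chords diatonic to E♭ minor: E♭m, Fdim, G♭, A♭m, B♭m, C♭, D♭.
Reading the progression, the first chord not in that set is E♭, so the modulation leaves E♭ minor there.
The chord immediately before E♭ is D♭, which is diatonic to both keys: VII in E♭ minor and IV in A♭ major.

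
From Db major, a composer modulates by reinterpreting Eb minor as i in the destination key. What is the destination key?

The numeral i denotes a minor triad on scale degree 1. With Eb on degree 1, the tonic of the new key is Eb.
Degree 1 carries a minor triad in minor keys, so the destination is Eb minor.
Check: the diatonic triads of Eb minor (natural minor) are Ebm (i), Fdim (ii°), Gb (III), Abm (iv), Bbm (v), Cb (VI), Db (VII) — Eb minor is indeed i.

Eb minor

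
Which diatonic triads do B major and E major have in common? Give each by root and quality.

Triads in B major: B major (I), C# minor (ii), D# minor (iii), E major (IV), F# major (V), G# minor (vi), A# diminished (vii°).
Triads in E major: E major (I), F# minor (ii), G# minor (iii), A major (IV), B major (V), C# minor (vi), D# diminished (vii°).
Shared triads with their functions: B major (I in B major, V in E major); C# minor (ii in B major, vi in E major); E major (IV in B major, I in E major); G# minor (vi in B major, iii in E major).

B, C#m, E, G#m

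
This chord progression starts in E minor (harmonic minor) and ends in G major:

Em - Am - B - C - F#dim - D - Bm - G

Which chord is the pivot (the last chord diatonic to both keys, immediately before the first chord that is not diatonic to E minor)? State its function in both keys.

Chords diatonic to E minor: Em, F#dim, Gaug, Am, B, C, D#dim.
Reading the progression, the first chord not in that set is D, so the modulation leaves E minor there.
The chord immediately before D is F#dim, which is diatonic to both keys: ii° in E minor and vii° in G major.

F#dim — ii° in E minor, vii° in G major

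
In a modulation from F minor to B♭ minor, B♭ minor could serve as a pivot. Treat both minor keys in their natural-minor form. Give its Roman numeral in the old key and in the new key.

iv in F minor; i in B♭ minor

The scale of F minor (natural minor) is F G A♭ B♭ C D♭ E♭; B♭ is degree 4, and the triad built there (B♭-D♭-F) is minor, so it is iv.
The scale of B♭ minor (natural minor) is B♭ C D♭ E♭ F G♭ A♭; B♭ is degree 1, and the triad built there (B♭-D♭-F) is minor, so it is i.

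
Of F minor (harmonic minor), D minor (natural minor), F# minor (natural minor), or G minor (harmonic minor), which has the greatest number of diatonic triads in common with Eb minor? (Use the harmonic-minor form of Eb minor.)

D minor

Triads of Eb minor (harmonic minor): Ebm (i), Fdim (ii°), Gbaug (III+), Abm (iv), Bb (V), Cb (VI), Ddim (vii°).
F minor (harmonic minor) shares 0: none.
D minor (natural minor) shares 1: Bb.
F# minor (natural minor) shares 0: none.
G minor (harmonic minor) shares 0: none.
The most common triads (1) are shared with D minor.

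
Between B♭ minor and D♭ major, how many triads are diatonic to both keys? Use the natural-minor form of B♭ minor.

7

Diatonic triads of B♭ minor (natural minor): B♭ minor (i), C diminished (ii°), D♭ major (III), E♭ minor (iv), F minor (v), G♭ major (VI), A♭ major (VII).
Diatonic triads of D♭ major: D♭ major (I), E♭ minor (ii), F minor (iii), G♭ major (IV), A♭ major (V), B♭ minor (vi), C diminished (vii°).
Matching root and quality in both lists: B♭ minor, C diminished, D♭ major, E♭ minor, F minor, G♭ major, A♭ major.
That gives 7 common triads.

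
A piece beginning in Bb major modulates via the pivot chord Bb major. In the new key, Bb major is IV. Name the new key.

The numeral IV denotes a major triad on scale degree 4. With Bb on degree 4, the tonic of the new key is F.
Degree 4 carries a major triad in major keys, so the destination is F major.
Check: the diatonic triads of F major are F (I), Gm (ii), Am (iii), Bb (IV), C (V), Dm (vi), Edim (vii°) — Bb major is indeed IV.

F major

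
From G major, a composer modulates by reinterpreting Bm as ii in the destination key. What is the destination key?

A major

The numeral ii denotes a minor triad on scale degree 2. With B on degree 2, the tonic of the new key is A.
Degree 2 carries a minor triad in major keys, so the destination is A major.
Check: the diatonic triads of A major are A (I), Bm (ii), C♯m (iii), D (IV), E (V), F♯m (vi), G♯dim (vii°) — Bm is indeed ii.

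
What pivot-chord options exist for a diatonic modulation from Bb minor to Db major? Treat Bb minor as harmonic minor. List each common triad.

Triads in Bb minor (harmonic minor): Bb minor (i), C diminished (ii°), Db augmented (III+), Eb minor (iv), F major (V), Gb major (VI), A diminished (vii°).
Triads in Db major: Db major (I), Eb minor (ii), F minor (iii), Gb major (IV), Ab major (V), Bb minor (vi), C diminished (vii°).
Shared triads with their functions: Bb minor (i in Bb minor, vi in Db major); C diminished (ii° in Bb minor, vii° in Db major); Eb minor (iv in Bb minor, ii in Db major); Gb major (VI in Bb minor, IV in Db major).

Bbm, Cdim, Ebm, Gb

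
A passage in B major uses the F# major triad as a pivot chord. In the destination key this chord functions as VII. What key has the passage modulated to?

The numeral VII denotes a major triad on scale degree 7. With F# on degree 7, the tonic of the new key is G#.
Degree 7 carries a major triad in natural-minor keys, so the destination is G# minor.
Check: the diatonic triads of G# minor (natural minor) are G#m (i), A#dim (ii°), B (III), C#m (iv), D#m (v), E (VI), F# (VII) — F# major is indeed VII.

G# minor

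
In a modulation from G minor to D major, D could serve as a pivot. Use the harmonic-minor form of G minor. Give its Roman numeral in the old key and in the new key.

The scale of G minor (harmonic minor) is G A Bb C D Eb F#; D is degree 5, and the triad built there (D-F#-A) is major, so it is V.
The scale of D major is D E F# G A B C#; D is degree 1, and the triad built there (D-F#-A) is major, so it is I.

V in G minor; I in D major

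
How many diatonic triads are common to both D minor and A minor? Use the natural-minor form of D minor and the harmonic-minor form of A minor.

3

Diatonic triads of D minor (natural minor): Dm (i), Edim (ii°), F (III), Gm (iv), Am (v), Bb (VI), C (VII).
Diatonic triads of A minor (harmonic minor): Am (i), Bdim (ii°), Caug (III+), Dm (iv), E (V), F (VI), G#dim (vii°).
Matching root and quality in both lists: Dm, F, Am.
That gives 3 common triads.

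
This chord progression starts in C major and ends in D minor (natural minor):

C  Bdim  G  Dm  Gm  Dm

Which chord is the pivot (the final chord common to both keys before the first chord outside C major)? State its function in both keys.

Chords diatonic to C major: C, Dm, Em, F, G, Am, Bdim.
Reading the progression, the first chord not in that set is Gm, so the modulation leaves C major there.
The chord immediately before Gm is Dm, which is diatonic to both keys: ii in C major and i in D minor.

Dm — ii in C major, i in D minor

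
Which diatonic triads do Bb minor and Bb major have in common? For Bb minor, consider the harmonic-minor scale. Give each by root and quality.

Triads in Bb minor (harmonic minor): Bb minor (i), C diminished (ii°), Db augmented (III+), Eb minor (iv), F major (V), Gb major (VI), A diminished (vii°).
Triads in Bb major: Bb major (I), C minor (ii), D minor (iii), Eb major (IV), F major (V), G minor (vi), A diminished (vii°).
Shared triads with their functions: F major (V in Bb minor, V in Bb major); A diminished (vii° in Bb minor, vii° in Bb major).

F, Adim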